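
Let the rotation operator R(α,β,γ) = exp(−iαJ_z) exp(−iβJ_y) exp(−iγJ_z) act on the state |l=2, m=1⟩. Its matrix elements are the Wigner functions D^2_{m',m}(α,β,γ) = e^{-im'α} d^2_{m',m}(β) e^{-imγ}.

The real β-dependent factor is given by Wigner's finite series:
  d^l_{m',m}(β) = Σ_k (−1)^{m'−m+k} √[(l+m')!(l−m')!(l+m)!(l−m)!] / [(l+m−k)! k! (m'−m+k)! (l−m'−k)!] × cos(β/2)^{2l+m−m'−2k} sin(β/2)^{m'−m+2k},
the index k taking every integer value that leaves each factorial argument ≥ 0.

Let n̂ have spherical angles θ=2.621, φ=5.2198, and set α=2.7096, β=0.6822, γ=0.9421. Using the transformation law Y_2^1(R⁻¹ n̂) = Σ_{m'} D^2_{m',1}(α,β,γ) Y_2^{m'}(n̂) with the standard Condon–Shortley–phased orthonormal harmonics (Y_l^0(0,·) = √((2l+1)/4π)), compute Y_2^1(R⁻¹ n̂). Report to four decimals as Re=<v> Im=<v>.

Re=0.2690 Im=-0.0127

Need the full column D^2_{m',1} for m'=−2..2 at α=2.7096, β=0.6822, γ=0.9421.
cos(β/2)=0.942387, sin(β/2)=0.334524
d^2_{-2,1}: single k=3 term ⇒ +0.070557;  D = -0.016449-0.068613i
d^2_{-1,1}: k∈[2..3] ⇒ +0.298150 -0.012523 = +0.285627;  D = -0.055822+0.280119i
d^2_{0,1}: k∈[1..2] ⇒ +0.685790 -0.086414 = +0.599375;  D = +0.352487-0.484772i
d^2_{1,1}: k∈[0..1] ⇒ +0.788711 -0.298150 = +0.490561;  D = -0.428109+0.239527i
d^2_{2,1}: single k=0 term ⇒ -0.559945;  D = -0.558238+0.043695i
Y_2^{m'}(θ=2.621,φ=5.2198) and Σ D·Y over m':
  (-0.0164-0.0686i)·(-0.0504+0.0812i)  (-0.0558+0.2801i)·(-0.1620-0.2914i)  (+0.3525-0.4848i)·(+0.3967+0.0000i)  (-0.4281+0.2395i)·(+0.1620-0.2914i)  (-0.5582+0.0437i)·(-0.0504-0.0812i)
Y_2^1(R⁻¹ n̂) = +0.269030-0.012653i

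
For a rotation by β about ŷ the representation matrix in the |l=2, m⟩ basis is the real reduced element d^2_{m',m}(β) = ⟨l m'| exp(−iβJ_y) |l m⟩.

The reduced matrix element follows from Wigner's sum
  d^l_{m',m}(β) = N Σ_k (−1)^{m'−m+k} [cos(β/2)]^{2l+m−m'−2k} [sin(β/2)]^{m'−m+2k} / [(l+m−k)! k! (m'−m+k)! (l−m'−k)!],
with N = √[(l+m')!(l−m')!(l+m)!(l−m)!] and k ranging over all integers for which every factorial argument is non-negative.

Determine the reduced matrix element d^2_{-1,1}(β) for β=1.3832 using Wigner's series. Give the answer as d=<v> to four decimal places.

d=0.5585

d^2_{-1,1}(β=1.3832) via Wigner's sum:
Half-angle: c=0.770227, s=0.637770. N=√(1·6·6·1)=6.000000
k∈{2,3} keeps every argument non-negative
  k=2: (−1)^0·6.0000/(2)·0.7702^2·0.6378^2 = +0.723914
  k=3: (−1)^1·6.0000/(6)·0.7702^0·0.6378^4 = -0.165446
d^2_{-1,1}(1.3832) = +0.723914 -0.165446 = +0.558467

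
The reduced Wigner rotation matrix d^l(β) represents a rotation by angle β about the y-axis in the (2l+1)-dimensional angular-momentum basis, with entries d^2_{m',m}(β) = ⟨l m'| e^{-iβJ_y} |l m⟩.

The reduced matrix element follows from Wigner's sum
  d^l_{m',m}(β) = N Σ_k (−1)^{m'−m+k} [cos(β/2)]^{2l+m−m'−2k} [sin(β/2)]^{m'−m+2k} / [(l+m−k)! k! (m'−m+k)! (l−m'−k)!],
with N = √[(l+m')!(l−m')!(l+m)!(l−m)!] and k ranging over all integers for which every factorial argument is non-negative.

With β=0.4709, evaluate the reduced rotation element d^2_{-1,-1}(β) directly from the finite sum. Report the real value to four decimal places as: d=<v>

d=0.7397

d^2_{-1,-1}(β=0.4709) via Wigner's sum:
c=cos(0.4709/2)=0.972409, s=sin(0.4709/2)=0.233281; N=√[1·6·1·6]=6.000000
Admissible k: 0..1 (factorial args all ≥0)
  k=0: (−1)^0·6.0000/(6)·0.9724^4·0.2333^0 = +0.894122
  k=1: (−1)^1·6.0000/(2)·0.9724^2·0.2333^2 = -0.154375
d^2_{-1,-1}(0.4709) = +0.894122 -0.154375 = +0.739747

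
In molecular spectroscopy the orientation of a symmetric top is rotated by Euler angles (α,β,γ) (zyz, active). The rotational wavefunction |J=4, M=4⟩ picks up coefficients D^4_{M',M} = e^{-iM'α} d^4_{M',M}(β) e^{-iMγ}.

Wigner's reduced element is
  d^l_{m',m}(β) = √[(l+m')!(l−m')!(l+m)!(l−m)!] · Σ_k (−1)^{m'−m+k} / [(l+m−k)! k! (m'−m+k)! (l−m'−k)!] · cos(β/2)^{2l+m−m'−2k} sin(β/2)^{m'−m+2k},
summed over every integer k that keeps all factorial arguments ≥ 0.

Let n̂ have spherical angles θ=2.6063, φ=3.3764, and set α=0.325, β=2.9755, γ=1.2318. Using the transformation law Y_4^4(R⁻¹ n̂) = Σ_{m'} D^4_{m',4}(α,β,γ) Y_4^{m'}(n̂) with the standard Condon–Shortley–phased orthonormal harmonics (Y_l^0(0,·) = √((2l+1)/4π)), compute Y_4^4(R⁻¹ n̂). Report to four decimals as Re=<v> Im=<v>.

Need the full column D^4_{m',4} for m'=−4..4 at α=0.325, β=2.9755, γ=1.2318.
cos(β/2)=0.082951, sin(β/2)=0.996554
d^4_{-4,4}: single k=8 term ⇒ +0.972759;  D = -0.860300+0.454031i
d^4_{-3,4}: single k=7 term ⇒ +0.229019;  D = -0.157807+0.165971i
d^4_{-2,4}: single k=6 term ⇒ +0.035664;  D = -0.015035+0.032339i
d^4_{-1,4}: single k=5 term ⇒ +0.004198;  D = -0.000462+0.004173i
d^4_{0,4}: single k=4 term ⇒ +0.000391;  D = +0.000083+0.000382i
d^4_{1,4}: single k=3 term ⇒ +0.000029;  D = +0.000015+0.000025i
d^4_{2,4}: single k=2 term ⇒ +0.000002;  D = +0.000001+0.000001i
d^4_{3,4}: single k=1 term ⇒ +0.000000;  D = +0.000000+0.000000i
d^4_{4,4}: single k=0 term ⇒ +0.000000;  D = +0.000000+0.000000i
Y_4^{m'}(θ=2.6063,φ=3.3764) and Σ D·Y over m':
  (-0.8603+0.4540i)·(+0.0177-0.0242i)  (-0.1578+0.1660i)·(+0.1089-0.0925i)  (-0.0150+0.0323i)·(+0.3243-0.1646i)  (-0.0005+0.0042i)·(+0.4398-0.1052i)  (+0.0001+0.0004i)·(-0.0040+0.0000i)  (+0.0000+0.0000i)·(-0.4398-0.1052i)  (+0.0000+0.0000i)·(+0.3243+0.1646i)  (+0.0000+0.0000i)·(-0.1089-0.0925i)  (+0.0000+0.0000i)·(+0.0177+0.0242i)
Y_4^4(R⁻¹ n̂) = -0.005384+0.076341i

Re=-0.0054 Im=0.0763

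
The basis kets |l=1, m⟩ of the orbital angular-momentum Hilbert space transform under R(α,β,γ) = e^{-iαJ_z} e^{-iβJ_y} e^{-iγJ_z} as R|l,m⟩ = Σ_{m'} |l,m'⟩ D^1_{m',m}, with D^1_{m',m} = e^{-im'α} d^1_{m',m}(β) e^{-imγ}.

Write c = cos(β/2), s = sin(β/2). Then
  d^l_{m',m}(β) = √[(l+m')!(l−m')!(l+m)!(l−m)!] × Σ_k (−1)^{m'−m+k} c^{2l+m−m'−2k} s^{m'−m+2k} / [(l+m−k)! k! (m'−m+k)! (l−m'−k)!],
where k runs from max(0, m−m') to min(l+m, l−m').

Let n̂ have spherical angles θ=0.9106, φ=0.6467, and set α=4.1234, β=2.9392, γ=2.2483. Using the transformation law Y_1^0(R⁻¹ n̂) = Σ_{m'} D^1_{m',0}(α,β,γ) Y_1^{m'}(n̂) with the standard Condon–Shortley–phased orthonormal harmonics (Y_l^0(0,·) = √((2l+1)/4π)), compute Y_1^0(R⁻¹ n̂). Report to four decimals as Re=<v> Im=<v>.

Need the full column D^1_{m',0} for m'=−1..1 at α=4.1234, β=2.9392, γ=2.2483.
cos(β/2)=0.101024, sin(β/2)=0.994884
d^1_{-1,0}: single k=1 term ⇒ +0.142138;  D = -0.078961-0.118188i
d^1_{0,0}: k∈[0..1] ⇒ +0.010206 -0.989794 = -0.979588;  D = -0.979588+0.000000i
d^1_{1,0}: single k=0 term ⇒ -0.142138;  D = +0.078961-0.118188i
Y_1^{m'}(θ=0.9106,φ=0.6467) and Σ D·Y over m':
  (-0.0790-0.1182i)·(+0.2178-0.1644i)  (-0.9796+0.0000i)·(+0.2996+0.0000i)  (+0.0790-0.1182i)·(-0.2178-0.1644i)
Y_1^0(R⁻¹ n̂) = -0.366793+0.000000i

Re=-0.3668 Im=0.0000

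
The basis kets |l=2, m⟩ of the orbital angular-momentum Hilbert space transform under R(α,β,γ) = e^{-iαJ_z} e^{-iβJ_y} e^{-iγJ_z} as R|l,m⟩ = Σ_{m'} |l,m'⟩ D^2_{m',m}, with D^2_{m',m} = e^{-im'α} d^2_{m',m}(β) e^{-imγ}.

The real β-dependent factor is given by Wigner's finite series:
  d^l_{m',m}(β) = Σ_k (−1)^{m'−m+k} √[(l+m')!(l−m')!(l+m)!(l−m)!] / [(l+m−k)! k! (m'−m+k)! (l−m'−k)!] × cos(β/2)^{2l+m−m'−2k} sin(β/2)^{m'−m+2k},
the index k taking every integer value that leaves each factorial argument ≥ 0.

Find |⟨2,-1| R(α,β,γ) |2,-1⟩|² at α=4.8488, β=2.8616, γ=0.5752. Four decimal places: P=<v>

P=0.0032

D^2_{-1,-1}(4.8488,2.8616,0.5752) = e^{-i·-1·4.8488}·d^2_{-1,-1}(2.8616)·e^{-i·-1·0.5752}. Compute d first:
Half-angle: c=0.139539, s=0.990217. N=√(1·6·1·6)=6.000000
The bounds max(0,m−m')=0 and min(l+m,l−m')=1 give 2 terms
  k=0: (−1)^0·6.0000/(6)·0.1395^4·0.9902^0 = +0.000379
  k=1: (−1)^1·6.0000/(2)·0.1395^2·0.9902^2 = -0.057276
d^2_{-1,-1}(2.8616) = +0.000379 -0.057276 = -0.056897
|D^2_{-1,-1}|² = |d^2_{-1,-1}(β)|² = (-0.056897)² = 0.003237 (the z-rotation phases have unit modulus)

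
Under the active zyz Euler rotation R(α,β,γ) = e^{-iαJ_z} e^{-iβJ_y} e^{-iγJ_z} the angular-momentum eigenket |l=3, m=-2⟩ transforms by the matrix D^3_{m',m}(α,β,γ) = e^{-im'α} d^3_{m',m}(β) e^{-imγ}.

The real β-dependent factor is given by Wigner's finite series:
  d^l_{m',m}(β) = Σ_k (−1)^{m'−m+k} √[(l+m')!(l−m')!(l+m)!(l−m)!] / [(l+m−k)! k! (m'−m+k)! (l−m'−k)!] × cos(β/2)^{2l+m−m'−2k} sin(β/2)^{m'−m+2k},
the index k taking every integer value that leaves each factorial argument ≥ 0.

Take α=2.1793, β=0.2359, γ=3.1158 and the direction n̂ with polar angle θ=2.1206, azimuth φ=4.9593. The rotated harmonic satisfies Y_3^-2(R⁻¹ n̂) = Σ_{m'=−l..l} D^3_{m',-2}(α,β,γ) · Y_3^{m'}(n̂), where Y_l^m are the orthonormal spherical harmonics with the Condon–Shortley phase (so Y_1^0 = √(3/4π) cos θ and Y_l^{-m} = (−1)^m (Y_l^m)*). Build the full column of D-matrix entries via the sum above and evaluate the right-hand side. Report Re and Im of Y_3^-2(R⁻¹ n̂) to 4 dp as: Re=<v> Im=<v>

Need the full column D^3_{m',-2} for m'=−3..3 at α=2.1793, β=0.2359, γ=3.1158.
cos(β/2)=0.993052, sin(β/2)=0.117677
d^3_{-3,-2}: single k=1 term ⇒ +0.278372;  D = +0.272649+0.056158i
d^3_{-2,-2}: k∈[0..1] ⇒ +0.959029 -0.067335 = +0.891695;  D = -0.351651-0.819427i
d^3_{-1,-2}: k∈[0..1] ⇒ -0.359377 +0.010093 = -0.349284;  D = +0.184622-0.296503i
d^3_{0,-2}: k∈[0..1] ⇒ +0.073761 -0.001036 = +0.072726;  D = +0.072629-0.003750i
d^3_{1,-2}: k∈[0..1] ⇒ -0.010093 +0.000071 = -0.010022;  D = +0.006145+0.007917i
d^3_{2,-2}: k∈[0..1] ⇒ +0.000946 -0.000003 = +0.000943;  D = -0.000281+0.000900i
d^3_{3,-2}: single k=0 term ⇒ -0.000055;  D = -0.000052+0.000017i
Y_3^{m'}(θ=2.1206,φ=4.9593) and Σ D·Y over m':
  (+0.2726+0.0562i)·(-0.1745-0.1908i)  (-0.3517-0.8194i)·(+0.3418-0.1840i)  (+0.1846-0.2965i)·(+0.0246+0.0976i)  (+0.0726-0.0037i)·(+0.3188+0.0000i)  (+0.0061+0.0079i)·(-0.0246+0.0976i)  (-0.0003+0.0009i)·(+0.3418+0.1840i)  (-0.0001+0.0000i)·(+0.1745-0.1908i)
Y_3^-2(R⁻¹ n̂) = -0.252422-0.267033i

Re=-0.2524 Im=-0.2670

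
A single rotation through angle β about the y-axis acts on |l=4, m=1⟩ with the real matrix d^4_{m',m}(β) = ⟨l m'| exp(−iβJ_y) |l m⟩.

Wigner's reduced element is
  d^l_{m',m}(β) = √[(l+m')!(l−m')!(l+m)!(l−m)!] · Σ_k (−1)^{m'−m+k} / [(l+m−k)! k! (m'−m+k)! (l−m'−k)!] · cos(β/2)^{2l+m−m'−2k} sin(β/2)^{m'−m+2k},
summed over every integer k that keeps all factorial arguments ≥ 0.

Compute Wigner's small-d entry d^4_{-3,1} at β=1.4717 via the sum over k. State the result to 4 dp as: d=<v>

d=0.4119

d^4_{-3,1}(β=1.4717) via Wigner's sum:
Half-angle: c=0.741260, s=0.671217. N=√(1·5040·120·6)=1904.940944
k∈{4,5} keeps every argument non-negative
  k=4: (−1)^0·1904.9409/(144)·0.7413^4·0.6712^4 = +0.810691
  k=5: (−1)^1·1904.9409/(240)·0.7413^2·0.6712^6 = -0.398833
d^4_{-3,1}(1.4717) = +0.810691 -0.398833 = +0.411858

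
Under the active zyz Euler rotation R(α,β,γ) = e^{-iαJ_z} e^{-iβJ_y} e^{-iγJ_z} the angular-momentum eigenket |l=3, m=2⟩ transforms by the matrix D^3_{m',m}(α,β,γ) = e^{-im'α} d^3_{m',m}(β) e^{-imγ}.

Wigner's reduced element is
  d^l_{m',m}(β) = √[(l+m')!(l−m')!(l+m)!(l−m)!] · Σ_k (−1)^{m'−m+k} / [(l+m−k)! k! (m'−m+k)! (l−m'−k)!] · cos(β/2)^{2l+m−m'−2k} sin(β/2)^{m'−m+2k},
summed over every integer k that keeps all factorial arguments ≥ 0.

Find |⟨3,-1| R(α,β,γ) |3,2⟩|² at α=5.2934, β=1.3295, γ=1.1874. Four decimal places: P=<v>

P=0.2515

Split into d^3_{-1,2}(β=1.3295) × two z-phases.
With c≡cos(β/2)=0.787071 and s≡sin(β/2)=0.616862, N=[2·24·120·1]^{1/2}=75.894664
k∈{3,4} keeps every argument non-negative
  k=3: (−1)^0·75.8947/(12)·0.7871^3·0.6169^3 = +0.723830
  k=4: (−1)^1·75.8947/(24)·0.7871^1·0.6169^5 = -0.222308
d^3_{-1,2}(1.3295) = +0.723830 -0.222308 = +0.501522
|D^3_{-1,2}|² = |d^3_{-1,2}(β)|² = (+0.501522)² = 0.251524 (the z-rotation phases have unit modulus)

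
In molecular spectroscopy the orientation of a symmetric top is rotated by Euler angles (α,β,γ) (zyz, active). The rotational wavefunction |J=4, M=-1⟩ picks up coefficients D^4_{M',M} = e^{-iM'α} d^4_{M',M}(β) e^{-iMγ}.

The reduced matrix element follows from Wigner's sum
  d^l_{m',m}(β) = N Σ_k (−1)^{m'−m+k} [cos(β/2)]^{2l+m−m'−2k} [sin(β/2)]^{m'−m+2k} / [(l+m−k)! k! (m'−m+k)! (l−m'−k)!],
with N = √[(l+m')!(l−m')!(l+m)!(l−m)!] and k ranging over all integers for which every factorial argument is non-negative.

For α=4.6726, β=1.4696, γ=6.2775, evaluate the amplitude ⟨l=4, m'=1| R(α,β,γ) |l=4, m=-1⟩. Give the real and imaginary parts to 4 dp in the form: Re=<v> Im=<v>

First d^4_{1,-1}(β=1.4696), then the phase factors e^{-i(1)α} and e^{-i(-1)γ}:
c=cos(1.4696/2)=0.741965, s=sin(1.4696/2)=0.670439; N=√[120·6·6·120]=720.000000
k∈{0,1,2,3} keeps every argument non-negative
  k=0: (−1)^2·720.0000/(72)·0.7420^6·0.6704^2 = +0.749926
  k=1: (−1)^3·720.0000/(24)·0.7420^4·0.6704^4 = -1.836924
  k=2: (−1)^4·720.0000/(48)·0.7420^2·0.6704^6 = +0.749916
  k=3: (−1)^5·720.0000/(720)·0.7420^0·0.6704^8 = -0.040820
d^4_{1,-1}(1.4696) = +0.749926 -1.836924 +0.749916 -0.040820 = -0.377902
D = (-0.039778+0.999209i)·(-0.377902)·(+0.999984-0.005685i) = +0.012885-0.377682i

Re=0.0129 Im=-0.3777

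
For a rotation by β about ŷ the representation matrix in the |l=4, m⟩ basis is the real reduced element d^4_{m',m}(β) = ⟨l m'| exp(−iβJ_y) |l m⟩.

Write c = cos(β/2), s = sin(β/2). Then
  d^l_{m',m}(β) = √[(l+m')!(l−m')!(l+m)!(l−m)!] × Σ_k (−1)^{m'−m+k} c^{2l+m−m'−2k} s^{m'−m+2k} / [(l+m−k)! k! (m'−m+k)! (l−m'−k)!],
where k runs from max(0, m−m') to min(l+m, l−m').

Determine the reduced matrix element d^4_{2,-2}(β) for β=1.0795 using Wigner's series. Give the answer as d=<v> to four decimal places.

d^4_{2,-2}(β=1.0795) via Wigner's sum:
c=cos(1.0795/2)=0.857837, s=sin(1.0795/2)=0.513922; N=√[720·2·2·720]=1440.000000
The bounds max(0,m−m')=0 and min(l+m,l−m')=2 give 3 terms
  k=0: (−1)^4·1440.0000/(96)·0.8578^4·0.5139^4 = +0.566628
  k=1: (−1)^5·1440.0000/(120)·0.8578^2·0.5139^6 = -0.162694
  k=2: (−1)^6·1440.0000/(1440)·0.8578^0·0.5139^8 = +0.004866
d^4_{2,-2}(1.0795) = +0.566628 -0.162694 +0.004866 = +0.408800

d=0.4088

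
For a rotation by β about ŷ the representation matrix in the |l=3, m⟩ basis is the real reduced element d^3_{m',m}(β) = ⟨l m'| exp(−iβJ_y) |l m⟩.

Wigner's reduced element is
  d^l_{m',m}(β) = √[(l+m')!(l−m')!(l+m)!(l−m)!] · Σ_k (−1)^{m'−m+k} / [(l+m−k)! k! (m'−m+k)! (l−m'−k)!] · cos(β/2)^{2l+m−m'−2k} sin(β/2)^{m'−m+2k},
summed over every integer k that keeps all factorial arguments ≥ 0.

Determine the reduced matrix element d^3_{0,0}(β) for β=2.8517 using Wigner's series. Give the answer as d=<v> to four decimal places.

d=-0.7625

d^3_{0,0}(β=2.8517) via Wigner's sum:
c=cos(2.8517/2)=0.144439, s=sin(2.8517/2)=0.989514; N=√[6·6·6·6]=36.000000
k∈{0,1,2,3} keeps every argument non-negative
  k=0: (−1)^0·36.0000/(36)·0.1444^6·0.9895^0 = +0.000009
  k=1: (−1)^1·36.0000/(4)·0.1444^4·0.9895^2 = -0.003836
  k=2: (−1)^2·36.0000/(4)·0.1444^2·0.9895^4 = +0.180012
  k=3: (−1)^3·36.0000/(36)·0.1444^0·0.9895^6 = -0.938709
d^3_{0,0}(2.8517) = +0.000009 -0.003836 +0.180012 -0.938709 = -0.762523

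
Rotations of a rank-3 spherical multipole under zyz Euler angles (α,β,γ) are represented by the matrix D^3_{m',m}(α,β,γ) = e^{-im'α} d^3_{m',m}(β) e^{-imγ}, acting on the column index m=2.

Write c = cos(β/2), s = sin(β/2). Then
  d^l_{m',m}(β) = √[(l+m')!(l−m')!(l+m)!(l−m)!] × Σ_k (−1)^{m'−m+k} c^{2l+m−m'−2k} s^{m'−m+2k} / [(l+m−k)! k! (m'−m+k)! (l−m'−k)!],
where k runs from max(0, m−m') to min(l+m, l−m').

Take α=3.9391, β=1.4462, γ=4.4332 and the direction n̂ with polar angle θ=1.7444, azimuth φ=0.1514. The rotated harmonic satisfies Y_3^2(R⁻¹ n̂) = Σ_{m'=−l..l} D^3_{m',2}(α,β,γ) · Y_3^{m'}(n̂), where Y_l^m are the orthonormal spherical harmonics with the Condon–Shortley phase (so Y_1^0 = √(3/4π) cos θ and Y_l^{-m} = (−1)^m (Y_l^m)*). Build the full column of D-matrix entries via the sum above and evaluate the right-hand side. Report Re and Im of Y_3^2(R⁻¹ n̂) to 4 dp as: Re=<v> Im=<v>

Need the full column D^3_{m',2} for m'=−3..3 at α=3.9391, β=1.4462, γ=4.4332.
cos(β/2)=0.749758, sin(β/2)=0.661712
d^3_{-3,2}: single k=5 term ⇒ +0.232993;  D = -0.228769+0.044161i
d^3_{-2,2}: k∈[4..5] ⇒ +0.538876 -0.083949 = +0.454927;  D = +0.250298-0.379881i
d^3_{-1,2}: k∈[3..4] ⇒ +0.772326 -0.300792 = +0.471534;  D = +0.100560+0.460686i
d^3_{0,2}: k∈[2..3] ⇒ +0.757850 -0.590309 = +0.167541;  D = -0.142094-0.088765i
d^3_{1,2}: k∈[1..2] ⇒ +0.495764 -0.772326 = -0.276562;  D = -0.268693+0.065506i
d^3_{2,2}: k∈[0..1] ⇒ +0.177634 -0.691819 = -0.514185;  D = +0.261781-0.442557i
d^3_{3,2}: single k=0 term ⇒ -0.384017;  D = +0.099965+0.370777i
Y_3^{m'}(θ=1.7444,φ=0.1514) and Σ D·Y over m':
  (-0.2288+0.0442i)·(+0.3583-0.1749i)  (+0.2503-0.3799i)·(-0.1635+0.0511i)  (+0.1006+0.4607i)·(-0.2677+0.0408i)  (-0.1421-0.0888i)·(+0.1838+0.0000i)  (-0.2687+0.0655i)·(+0.2677+0.0408i)  (+0.2618-0.4426i)·(-0.1635-0.0511i)  (+0.1000+0.3708i)·(-0.3583-0.1749i)
Y_3^2(R⁻¹ n̂) = -0.278572-0.089610i

Re=-0.2786 Im=-0.0896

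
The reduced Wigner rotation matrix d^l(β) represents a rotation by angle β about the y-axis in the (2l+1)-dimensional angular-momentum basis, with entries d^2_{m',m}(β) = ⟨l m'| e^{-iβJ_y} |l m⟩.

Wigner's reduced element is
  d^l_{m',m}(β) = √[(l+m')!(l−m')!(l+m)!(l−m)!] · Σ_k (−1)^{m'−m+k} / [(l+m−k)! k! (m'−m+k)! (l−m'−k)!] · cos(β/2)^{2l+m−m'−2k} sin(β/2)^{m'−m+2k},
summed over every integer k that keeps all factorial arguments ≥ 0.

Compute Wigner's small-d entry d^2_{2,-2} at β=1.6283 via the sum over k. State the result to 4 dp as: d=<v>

d=0.2796

d^2_{2,-2}(β=1.6283) via Wigner's sum:
c=cos(1.6283/2)=0.686487, s=sin(1.6283/2)=0.727142; N=√[24·1·1·24]=24.000000
The bounds max(0,m−m')=0 and min(l+m,l−m')=0 give 1 term
  k=0: (−1)^4·24.0000/(24)·0.6865^0·0.7271^4 = +0.279562
d^2_{2,-2}(1.6283) = +0.279562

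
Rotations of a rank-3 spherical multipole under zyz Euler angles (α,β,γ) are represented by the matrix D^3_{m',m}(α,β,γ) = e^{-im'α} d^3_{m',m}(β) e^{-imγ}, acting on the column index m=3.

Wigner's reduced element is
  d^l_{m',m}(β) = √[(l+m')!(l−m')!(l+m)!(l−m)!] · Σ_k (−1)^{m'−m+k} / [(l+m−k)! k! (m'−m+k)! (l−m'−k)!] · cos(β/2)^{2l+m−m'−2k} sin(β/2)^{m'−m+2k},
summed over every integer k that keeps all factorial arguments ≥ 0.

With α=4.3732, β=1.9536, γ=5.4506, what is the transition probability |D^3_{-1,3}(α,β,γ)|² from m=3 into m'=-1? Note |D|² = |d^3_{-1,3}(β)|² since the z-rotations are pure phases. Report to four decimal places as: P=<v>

P=0.3274

Split into d^3_{-1,3}(β=1.9536) × two z-phases.
Half-angle: c=0.559677, s=0.828711. N=√(2·24·720·1)=185.903201
Admissible k: 4..4 (factorial args all ≥0)
  k=4: (−1)^0·185.9032/(48)·0.5597^2·0.8287^4 = +0.572180
d^3_{-1,3}(1.9536) = +0.572180
|D^3_{-1,3}|² = |d^3_{-1,3}(β)|² = (+0.572180)² = 0.327390 (the z-rotation phases have unit modulus)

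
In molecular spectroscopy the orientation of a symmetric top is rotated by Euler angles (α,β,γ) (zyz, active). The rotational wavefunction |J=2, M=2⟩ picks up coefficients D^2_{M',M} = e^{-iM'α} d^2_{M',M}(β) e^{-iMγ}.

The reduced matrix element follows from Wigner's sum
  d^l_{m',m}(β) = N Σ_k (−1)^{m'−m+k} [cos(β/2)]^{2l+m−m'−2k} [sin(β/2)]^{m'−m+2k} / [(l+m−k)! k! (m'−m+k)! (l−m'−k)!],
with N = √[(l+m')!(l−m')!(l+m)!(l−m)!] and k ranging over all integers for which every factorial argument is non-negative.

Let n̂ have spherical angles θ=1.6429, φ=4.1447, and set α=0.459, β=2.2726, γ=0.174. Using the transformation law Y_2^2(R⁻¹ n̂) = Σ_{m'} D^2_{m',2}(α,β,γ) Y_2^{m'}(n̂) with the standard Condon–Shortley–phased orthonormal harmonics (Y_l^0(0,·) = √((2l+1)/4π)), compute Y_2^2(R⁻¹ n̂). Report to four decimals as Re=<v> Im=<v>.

Need the full column D^2_{m',2} for m'=−2..2 at α=0.459, β=2.2726, γ=0.174.
cos(β/2)=0.420954, sin(β/2)=0.907082
d^2_{-2,2}: single k=4 term ⇒ +0.676997;  D = +0.569964+0.365329i
d^2_{-1,2}: single k=3 term ⇒ +0.628354;  D = +0.624487+0.069604i
d^2_{0,2}: single k=2 term ⇒ +0.357139;  D = +0.335731-0.121791i
d^2_{1,2}: single k=1 term ⇒ +0.135325;  D = +0.093600-0.097734i
d^2_{2,2}: single k=0 term ⇒ +0.031401;  D = +0.009423-0.029953i
Y_2^{m'}(θ=1.6429,φ=4.1447) and Σ D·Y over m':
  (+0.5700+0.3653i)·(-0.1621-0.3484i)  (+0.6245+0.0696i)·(+0.0298-0.0468i)  (+0.3357-0.1218i)·(-0.3105+0.0000i)  (+0.0936-0.0977i)·(-0.0298-0.0468i)  (+0.0094-0.0300i)·(-0.1621+0.3484i)
Y_2^2(R⁻¹ n̂) = -0.045895-0.240459i

Re=-0.0459 Im=-0.2405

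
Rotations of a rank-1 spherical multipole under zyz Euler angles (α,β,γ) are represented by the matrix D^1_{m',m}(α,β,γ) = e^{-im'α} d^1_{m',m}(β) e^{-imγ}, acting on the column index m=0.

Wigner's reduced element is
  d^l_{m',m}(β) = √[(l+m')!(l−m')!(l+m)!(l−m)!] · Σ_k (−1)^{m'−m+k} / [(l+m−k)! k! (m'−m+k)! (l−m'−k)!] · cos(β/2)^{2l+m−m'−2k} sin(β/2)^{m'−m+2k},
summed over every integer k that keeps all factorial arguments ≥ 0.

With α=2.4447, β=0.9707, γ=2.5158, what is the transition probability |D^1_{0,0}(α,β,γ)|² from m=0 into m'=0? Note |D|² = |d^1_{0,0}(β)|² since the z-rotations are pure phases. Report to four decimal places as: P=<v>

P=0.3189

Split into d^1_{0,0}(β=0.9707) × two z-phases.
With c≡cos(β/2)=0.884512 and s≡sin(β/2)=0.466518, N=[1·1·1·1]^{1/2}=1.000000
k∈{0,1} keeps every argument non-negative
  k=0: (−1)^0·1.0000/(1)·0.8845^2·0.4665^0 = +0.782361
  k=1: (−1)^1·1.0000/(1)·0.8845^0·0.4665^2 = -0.217639
d^1_{0,0}(0.9707) = +0.782361 -0.217639 = +0.564722
|D^1_{0,0}|² = |d^1_{0,0}(β)|² = (+0.564722)² = 0.318911 (the z-rotation phases have unit modulus)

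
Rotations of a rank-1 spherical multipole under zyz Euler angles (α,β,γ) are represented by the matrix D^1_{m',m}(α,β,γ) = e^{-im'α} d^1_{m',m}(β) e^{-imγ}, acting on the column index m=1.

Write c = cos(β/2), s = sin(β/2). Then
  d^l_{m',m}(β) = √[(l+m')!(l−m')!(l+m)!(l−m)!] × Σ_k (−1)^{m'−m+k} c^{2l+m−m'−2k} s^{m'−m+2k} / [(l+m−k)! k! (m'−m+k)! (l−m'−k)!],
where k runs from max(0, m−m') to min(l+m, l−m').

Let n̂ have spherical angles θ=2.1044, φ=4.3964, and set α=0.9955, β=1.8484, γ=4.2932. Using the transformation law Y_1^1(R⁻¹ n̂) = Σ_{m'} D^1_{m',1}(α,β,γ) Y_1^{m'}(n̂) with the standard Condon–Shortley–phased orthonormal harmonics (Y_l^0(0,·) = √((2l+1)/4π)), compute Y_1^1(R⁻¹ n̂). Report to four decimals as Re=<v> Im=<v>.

Need the full column D^1_{m',1} for m'=−1..1 at α=0.9955, β=1.8484, γ=4.2932.
cos(β/2)=0.602473, sin(β/2)=0.798139
d^1_{-1,1}: single k=2 term ⇒ +0.637026;  D = -0.629280+0.099041i
d^1_{0,1}: single k=1 term ⇒ +0.680035;  D = -0.276788+0.621157i
d^1_{1,1}: single k=0 term ⇒ +0.362974;  D = +0.197797+0.304346i
Y_1^{m'}(θ=2.1044,φ=4.3964) and Σ D·Y over m':
  (-0.6293+0.0990i)·(-0.0924+0.2827i)  (-0.2768+0.6212i)·(-0.2485+0.0000i)  (+0.1978+0.3043i)·(+0.0924+0.2827i)
Y_1^1(R⁻¹ n̂) = +0.031190-0.257389i

Re=0.0312 Im=-0.2574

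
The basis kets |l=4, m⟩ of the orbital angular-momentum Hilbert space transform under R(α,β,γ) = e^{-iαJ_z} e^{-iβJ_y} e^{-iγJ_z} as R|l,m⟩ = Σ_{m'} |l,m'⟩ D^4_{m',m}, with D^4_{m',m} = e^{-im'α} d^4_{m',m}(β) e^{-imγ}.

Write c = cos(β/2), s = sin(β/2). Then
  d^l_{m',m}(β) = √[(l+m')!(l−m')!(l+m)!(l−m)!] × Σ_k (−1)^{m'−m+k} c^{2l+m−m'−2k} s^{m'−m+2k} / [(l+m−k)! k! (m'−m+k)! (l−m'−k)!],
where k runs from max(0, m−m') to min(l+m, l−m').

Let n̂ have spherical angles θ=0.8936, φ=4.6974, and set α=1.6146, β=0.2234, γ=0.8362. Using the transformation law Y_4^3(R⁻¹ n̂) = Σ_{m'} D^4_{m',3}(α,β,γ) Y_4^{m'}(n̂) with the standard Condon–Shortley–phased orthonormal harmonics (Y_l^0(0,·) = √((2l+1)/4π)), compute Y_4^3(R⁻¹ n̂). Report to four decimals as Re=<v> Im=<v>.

Need the full column D^4_{m',3} for m'=−4..4 at α=1.6146, β=0.2234, γ=0.8362.
cos(β/2)=0.993768, sin(β/2)=0.111468
d^4_{-4,3}: single k=7 term ⇒ +0.000001;  D = -0.000000-0.000000i
d^4_{-3,3}: k∈[6..7] ⇒ +0.000013 -0.000000 = +0.000013;  D = -0.000009+0.000010i
d^4_{-2,3}: k∈[5..6] ⇒ +0.000190 -0.000001 = +0.000189;  D = +0.000142+0.000125i
d^4_{-1,3}: k∈[4..5] ⇒ +0.001992 -0.000015 = +0.001977;  D = +0.001238-0.001541i
d^4_{0,3}: k∈[3..4] ⇒ +0.015883 -0.000200 = +0.015683;  D = -0.012645-0.009278i
d^4_{1,3}: k∈[2..3] ⇒ +0.094990 -0.001992 = +0.092999;  D = -0.051678+0.077318i
d^4_{2,3}: k∈[1..2] ⇒ +0.399217 -0.015068 = +0.384149;  D = +0.328419+0.199276i
d^4_{3,3}: k∈[0..1] ⇒ +0.951218 -0.083774 = +0.867445;  D = +0.417079-0.760596i
d^4_{4,3}: single k=0 term ⇒ -0.301780;  D = +0.270707+0.133373i
Y_4^{m'}(θ=0.8936,φ=4.6974) and Σ D·Y over m':
  (-0.0000-0.0000i)·(+0.1630+0.0098i)  (-0.0000+0.0000i)·(+0.0167-0.3709i)  (+0.0001+0.0001i)·(-0.3551-0.0106i)  (+0.0012-0.0015i)·(+0.0009-0.0581i)  (-0.0126-0.0093i)·(-0.3579+0.0000i)  (-0.0517+0.0773i)·(-0.0009-0.0581i)  (+0.3284+0.1993i)·(-0.3551+0.0106i)  (+0.4171-0.7606i)·(-0.0167-0.3709i)  (+0.2707+0.1334i)·(+0.1630-0.0098i)
Y_4^3(R⁻¹ n̂) = -0.353435-0.184026i

Re=-0.3534 Im=-0.1840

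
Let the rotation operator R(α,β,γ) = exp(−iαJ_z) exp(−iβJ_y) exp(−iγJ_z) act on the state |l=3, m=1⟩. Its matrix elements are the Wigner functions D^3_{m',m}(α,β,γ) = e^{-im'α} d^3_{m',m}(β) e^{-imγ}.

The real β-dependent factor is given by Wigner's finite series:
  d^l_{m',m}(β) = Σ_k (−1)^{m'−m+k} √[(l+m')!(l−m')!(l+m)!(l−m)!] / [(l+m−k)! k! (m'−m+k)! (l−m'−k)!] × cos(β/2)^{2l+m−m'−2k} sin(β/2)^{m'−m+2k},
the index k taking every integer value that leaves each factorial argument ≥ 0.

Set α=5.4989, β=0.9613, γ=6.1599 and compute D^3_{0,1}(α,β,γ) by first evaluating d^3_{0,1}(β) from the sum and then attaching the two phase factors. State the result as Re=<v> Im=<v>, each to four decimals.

First d^3_{0,1}(β=0.9613), then the phase factors e^{-i(0)α} and e^{-i(1)γ}:
With c≡cos(β/2)=0.886695 and s≡sin(β/2)=0.462356, N=[6·6·24·2]^{1/2}=41.569219
k: max(0,(1)−(0))=1 … min(3+(1),3−(0))=3
  k=1: (−1)^0·41.5692/(12)·0.8867^5·0.4624^1 = +0.877884
  k=2: (−1)^1·41.5692/(4)·0.8867^3·0.4624^3 = -0.716082
  k=3: (−1)^2·41.5692/(12)·0.8867^1·0.4624^5 = +0.064900
d^3_{0,1}(0.9613) = +0.877884 -0.716082 +0.064900 = +0.226702
Attach z-rotation phases: D = e^{-i(0)(5.4989)}·(+0.226702)·e^{-i(1)(6.1599)} = +0.224982+0.027878i

Re=0.2250 Im=0.0279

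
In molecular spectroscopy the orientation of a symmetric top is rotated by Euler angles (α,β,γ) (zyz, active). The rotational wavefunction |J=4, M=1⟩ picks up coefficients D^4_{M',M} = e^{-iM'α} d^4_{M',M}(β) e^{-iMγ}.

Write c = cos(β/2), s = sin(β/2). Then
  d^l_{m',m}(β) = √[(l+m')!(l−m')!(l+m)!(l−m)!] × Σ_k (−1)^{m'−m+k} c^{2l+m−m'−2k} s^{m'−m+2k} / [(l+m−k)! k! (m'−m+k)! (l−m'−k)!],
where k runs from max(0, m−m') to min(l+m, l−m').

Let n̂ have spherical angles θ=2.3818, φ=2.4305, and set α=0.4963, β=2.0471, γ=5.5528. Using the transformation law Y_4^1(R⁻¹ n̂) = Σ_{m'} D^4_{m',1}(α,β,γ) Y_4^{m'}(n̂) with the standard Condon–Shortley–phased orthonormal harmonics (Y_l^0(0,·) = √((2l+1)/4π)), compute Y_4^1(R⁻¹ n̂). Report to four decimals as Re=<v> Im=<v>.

Need the full column D^4_{m',1} for m'=−4..4 at α=0.4963, β=2.0471, γ=5.5528.
cos(β/2)=0.520338, sin(β/2)=0.853961
d^4_{-4,1}: single k=5 term ⇒ +0.478783;  D = -0.435991+0.197852i
d^4_{-3,1}: k∈[4..5] ⇒ +0.515717 -0.833427 = -0.317710;  D = +0.191892-0.253214i
d^4_{-2,1}: k∈[3..5] ⇒ +0.335935 -1.357223 +0.731116 = -0.290172;  D = +0.043991-0.286818i
d^4_{-1,1}: k∈[2..5] ⇒ +0.144740 -1.169536 +1.575030 -0.282815 = +0.267418;  D = +0.090216+0.251741i
d^4_{0,1}: k∈[1..4] ⇒ +0.039441 -0.637391 +1.716767 -0.770664 = +0.348152;  D = +0.259345+0.232272i
d^4_{1,1}: k∈[0..3] ⇒ +0.005374 -0.217109 +1.169536 -1.050020 = -0.092219;  D = -0.089704-0.021391i
d^4_{2,1}: k∈[0..2] ⇒ -0.037417 +0.503902 -0.904815 = -0.438331;  D = -0.423348+0.113624i
d^4_{3,1}: k∈[0..1] ⇒ +0.114883 -0.515717 = -0.400834;  D = -0.290948+0.275711i
d^4_{4,1}: single k=0 term ⇒ -0.177760;  D = -0.055239+0.168959i
Y_4^{m'}(θ=2.3818,φ=2.4305) and Σ D·Y over m':
  (-0.4360+0.1979i)·(-0.0952+0.0292i)  (+0.1919-0.2532i)·(-0.1581+0.2508i)  (+0.0440-0.2868i)·(+0.0630+0.4205i)  (+0.0902+0.2517i)·(+0.1216+0.1047i)  (+0.2593+0.2323i)·(-0.3278+0.0000i)  (-0.0897-0.0214i)·(-0.1216+0.1047i)  (-0.4233+0.1136i)·(+0.0630-0.4205i)  (-0.2909+0.2757i)·(+0.1581+0.2508i)  (-0.0552+0.1690i)·(-0.0952-0.0292i)
Y_4^1(R⁻¹ n̂) = +0.021173+0.155470i

Re=0.0212 Im=0.1555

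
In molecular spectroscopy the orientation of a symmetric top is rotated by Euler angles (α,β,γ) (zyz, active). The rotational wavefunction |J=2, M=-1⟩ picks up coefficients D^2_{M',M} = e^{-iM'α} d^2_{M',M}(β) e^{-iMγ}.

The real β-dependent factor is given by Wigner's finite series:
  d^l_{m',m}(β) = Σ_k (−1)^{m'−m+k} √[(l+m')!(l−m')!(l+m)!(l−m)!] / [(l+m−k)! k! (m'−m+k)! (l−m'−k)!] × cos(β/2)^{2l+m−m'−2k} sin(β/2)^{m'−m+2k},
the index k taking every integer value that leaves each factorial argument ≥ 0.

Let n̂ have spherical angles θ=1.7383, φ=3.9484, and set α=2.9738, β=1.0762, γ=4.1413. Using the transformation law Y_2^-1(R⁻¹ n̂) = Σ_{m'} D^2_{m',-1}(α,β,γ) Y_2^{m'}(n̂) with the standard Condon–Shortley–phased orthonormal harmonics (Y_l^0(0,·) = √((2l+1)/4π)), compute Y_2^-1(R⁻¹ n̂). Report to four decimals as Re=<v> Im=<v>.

Need the full column D^2_{m',-1} for m'=−2..2 at α=2.9738, β=1.0762, γ=4.1413.
cos(β/2)=0.858684, sin(β/2)=0.512505
d^2_{-2,-1}: single k=1 term ⇒ +0.648976;  D = -0.511041-0.400008i
d^2_{-1,-1}: k∈[0..1] ⇒ +0.543668 -0.581012 = -0.037344;  D = -0.025150-0.027606i
d^2_{0,-1}: k∈[0..1] ⇒ -0.794830 +0.283142 = -0.511688;  D = +0.276592+0.430490i
d^2_{1,-1}: k∈[0..1] ⇒ +0.581012 -0.068991 = +0.512021;  D = +0.200944+0.470942i
d^2_{2,-1}: single k=0 term ⇒ -0.231185;  D = +0.053943+0.224803i
Y_2^{m'}(θ=1.7383,φ=3.9484) and Σ D·Y over m':
  (-0.5110-0.4000i)·(-0.0161-0.3752i)  (-0.0251-0.0276i)·(+0.0879-0.0917i)  (+0.2766+0.4305i)·(-0.2891+0.0000i)  (+0.2009+0.4709i)·(-0.0879-0.0917i)  (+0.0539+0.2248i)·(-0.0161+0.3752i)
Y_2^-1(R⁻¹ n̂) = -0.286246+0.030422i

Re=-0.2862 Im=0.0304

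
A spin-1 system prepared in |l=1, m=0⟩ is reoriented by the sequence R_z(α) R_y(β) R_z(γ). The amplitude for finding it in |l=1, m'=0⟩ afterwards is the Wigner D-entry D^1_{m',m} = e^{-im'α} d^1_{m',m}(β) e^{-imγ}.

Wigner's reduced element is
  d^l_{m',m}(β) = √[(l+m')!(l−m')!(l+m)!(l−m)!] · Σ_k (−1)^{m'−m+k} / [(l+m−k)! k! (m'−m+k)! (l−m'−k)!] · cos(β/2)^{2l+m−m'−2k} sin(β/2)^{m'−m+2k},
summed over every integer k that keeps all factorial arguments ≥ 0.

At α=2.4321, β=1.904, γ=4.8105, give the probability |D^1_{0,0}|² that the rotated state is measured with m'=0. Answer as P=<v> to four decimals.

Split into d^1_{0,0}(β=1.904) × two z-phases.
Half-angle: c=0.580055, s=0.814577. N=√(1·1·1·1)=1.000000
Admissible k: 0..1 (factorial args all ≥0)
  k=0: (−1)^0·1.0000/(1)·0.5801^2·0.8146^0 = +0.336464
  k=1: (−1)^1·1.0000/(1)·0.5801^0·0.8146^2 = -0.663536
d^1_{0,0}(1.904) = +0.336464 -0.663536 = -0.327072
|D^1_{0,0}|² = |d^1_{0,0}(β)|² = (-0.327072)² = 0.106976 (the z-rotation phases have unit modulus)

P=0.1070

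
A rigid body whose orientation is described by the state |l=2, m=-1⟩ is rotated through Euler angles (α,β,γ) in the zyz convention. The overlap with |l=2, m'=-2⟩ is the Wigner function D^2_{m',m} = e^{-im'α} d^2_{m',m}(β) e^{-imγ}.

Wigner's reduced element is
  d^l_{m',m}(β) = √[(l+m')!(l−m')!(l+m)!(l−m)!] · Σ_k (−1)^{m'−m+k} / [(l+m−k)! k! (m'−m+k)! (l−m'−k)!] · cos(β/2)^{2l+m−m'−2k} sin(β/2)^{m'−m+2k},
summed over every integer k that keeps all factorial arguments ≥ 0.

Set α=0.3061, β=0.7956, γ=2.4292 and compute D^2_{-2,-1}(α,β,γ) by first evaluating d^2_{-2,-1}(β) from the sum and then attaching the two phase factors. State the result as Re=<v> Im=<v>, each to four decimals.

D^2_{-2,-1}(0.3061,0.7956,2.4292) = e^{-i·-2·0.3061}·d^2_{-2,-1}(0.7956)·e^{-i·-1·2.4292}. Compute d first:
With c≡cos(β/2)=0.921915 and s≡sin(β/2)=0.387391, N=[1·24·1·6]^{1/2}=12.000000
The bounds max(0,m−m')=1 and min(l+m,l−m')=1 give 1 term
  k=1: (−1)^0·12.0000/(6)·0.9219^3·0.3874^1 = +0.607090
d^2_{-2,-1}(0.7956) = +0.607090
Phases: e^{-i·(-2)·0.3061}=+0.818386+0.574669i, e^{-i·(-1)·2.4292}=-0.756800+0.653646i ⇒ D=-0.604045+0.060724i

Re=-0.6040 Im=0.0607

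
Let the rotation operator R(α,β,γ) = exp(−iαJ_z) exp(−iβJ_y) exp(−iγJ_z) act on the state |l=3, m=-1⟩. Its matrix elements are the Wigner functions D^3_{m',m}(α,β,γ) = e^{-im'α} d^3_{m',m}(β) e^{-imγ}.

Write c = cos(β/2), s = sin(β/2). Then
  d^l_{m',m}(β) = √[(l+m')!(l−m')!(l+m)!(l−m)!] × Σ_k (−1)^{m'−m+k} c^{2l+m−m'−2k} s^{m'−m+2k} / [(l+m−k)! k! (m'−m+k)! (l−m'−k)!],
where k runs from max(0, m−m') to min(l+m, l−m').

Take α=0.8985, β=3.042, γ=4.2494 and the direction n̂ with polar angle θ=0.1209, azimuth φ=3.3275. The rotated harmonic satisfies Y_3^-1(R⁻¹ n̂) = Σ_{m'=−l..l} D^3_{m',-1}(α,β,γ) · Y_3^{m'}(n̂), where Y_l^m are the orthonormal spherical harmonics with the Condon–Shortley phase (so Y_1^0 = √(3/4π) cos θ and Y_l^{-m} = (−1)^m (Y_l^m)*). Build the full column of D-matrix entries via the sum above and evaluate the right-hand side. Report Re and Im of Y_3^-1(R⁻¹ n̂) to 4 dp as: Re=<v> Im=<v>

Re=-0.0860 Im=0.0542

Need the full column D^3_{m',-1} for m'=−3..3 at α=0.8985, β=3.042, γ=4.2494.
cos(β/2)=0.049776, sin(β/2)=0.998760
d^3_{-3,-1}: single k=2 term ⇒ +0.000024;  D = +0.000019+0.000015i
d^3_{-2,-1}: k∈[1..2] ⇒ +0.000001 -0.000777 = -0.000776;  D = -0.000754+0.000182i
d^3_{-1,-1}: k∈[0..2] ⇒ +0.000000 -0.000049 +0.014792 = +0.014743;  D = +0.006220-0.013367i
d^3_{0,-1}: k∈[0..2] ⇒ -0.000001 +0.001277 -0.171362 = -0.170086;  D = +0.075965+0.152180i
d^3_{1,-1}: k∈[0..2] ⇒ +0.000037 -0.019723 +0.992586 = +0.972899;  D = -0.951666-0.202151i
d^3_{2,-1}: k∈[0..1] ⇒ -0.000777 +0.156432 = +0.155654;  D = -0.120128+0.098983i
d^3_{3,-1}: single k=0 term ⇒ +0.009548;  D = +0.000161+0.009547i
Y_3^{m'}(θ=0.1209,φ=3.3275) and Σ D·Y over m':
  (+0.0000+0.0000i)·(-0.0006+0.0004i)  (-0.0008+0.0002i)·(+0.0137-0.0054i)  (+0.0062-0.0134i)·(-0.1504+0.0283i)  (+0.0760+0.1522i)·(+0.7140+0.0000i)  (-0.9517-0.2022i)·(+0.1504+0.0283i)  (-0.1201+0.0990i)·(+0.0137+0.0054i)  (+0.0002+0.0095i)·(+0.0006+0.0004i)
Y_3^-1(R⁻¹ n̂) = -0.085963+0.054229i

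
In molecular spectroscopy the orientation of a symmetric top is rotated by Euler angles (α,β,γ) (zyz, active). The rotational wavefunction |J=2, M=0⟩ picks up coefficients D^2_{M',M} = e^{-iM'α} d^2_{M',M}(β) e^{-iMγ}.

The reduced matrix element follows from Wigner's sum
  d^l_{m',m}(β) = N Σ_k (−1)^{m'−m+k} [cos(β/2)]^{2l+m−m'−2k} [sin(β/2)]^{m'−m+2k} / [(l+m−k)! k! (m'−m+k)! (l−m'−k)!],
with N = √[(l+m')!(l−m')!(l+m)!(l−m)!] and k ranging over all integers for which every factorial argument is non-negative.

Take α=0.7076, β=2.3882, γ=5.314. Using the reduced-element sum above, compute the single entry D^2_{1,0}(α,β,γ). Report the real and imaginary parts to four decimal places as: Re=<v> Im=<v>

Re=0.4644 Im=-0.3972

Split into d^2_{1,0}(β=2.3882) × two z-phases.
Half-angle: c=0.367850, s=0.929885. N=√(6·1·2·2)=4.898979
k: max(0,(0)−(1))=0 … min(2+(0),2−(1))=1
  k=0: (−1)^1·4.8990/(2)·0.3679^3·0.9299^1 = -0.113375
  k=1: (−1)^2·4.8990/(2)·0.3679^1·0.9299^3 = +0.724494
d^2_{1,0}(2.3882) = -0.113375 +0.724494 = +0.611118
Phases: e^{-i·(1)·0.7076}=+0.759924-0.650012i, e^{-i·(0)·5.314}=+1.000000+0.000000i ⇒ D=+0.464404-0.397234i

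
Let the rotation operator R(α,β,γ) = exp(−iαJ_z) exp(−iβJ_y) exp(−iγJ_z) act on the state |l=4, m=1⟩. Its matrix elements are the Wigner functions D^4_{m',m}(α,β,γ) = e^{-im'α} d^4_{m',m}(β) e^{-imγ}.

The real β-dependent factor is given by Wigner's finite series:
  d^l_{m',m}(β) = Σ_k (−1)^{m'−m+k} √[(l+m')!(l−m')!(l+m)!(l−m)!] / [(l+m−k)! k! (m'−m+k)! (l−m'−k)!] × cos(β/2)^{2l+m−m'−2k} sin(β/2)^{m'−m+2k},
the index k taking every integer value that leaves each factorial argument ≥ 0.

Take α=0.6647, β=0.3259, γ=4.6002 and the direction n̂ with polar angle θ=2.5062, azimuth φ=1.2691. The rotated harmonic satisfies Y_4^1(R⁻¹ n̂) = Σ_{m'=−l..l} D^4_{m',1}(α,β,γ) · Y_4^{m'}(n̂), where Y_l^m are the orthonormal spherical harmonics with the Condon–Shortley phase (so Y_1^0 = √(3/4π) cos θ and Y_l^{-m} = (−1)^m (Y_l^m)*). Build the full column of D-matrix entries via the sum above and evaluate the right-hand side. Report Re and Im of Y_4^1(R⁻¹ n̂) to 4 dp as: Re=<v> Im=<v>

Need the full column D^4_{m',1} for m'=−4..4 at α=0.6647, β=0.3259, γ=4.6002.
cos(β/2)=0.986753, sin(β/2)=0.162230
d^4_{-4,1}: single k=5 term ⇒ +0.000808;  D = -0.000293-0.000753i
d^4_{-3,1}: k∈[4..5] ⇒ +0.008687 -0.000141 = +0.008546;  D = -0.007350-0.004361i
d^4_{-2,1}: k∈[3..5] ⇒ +0.056487 -0.002290 +0.000012 = +0.054209;  D = -0.053757+0.006985i
d^4_{-1,1}: k∈[2..5] ⇒ +0.242947 -0.019701 +0.000266 -0.000000 = +0.223513;  D = -0.156697+0.159386i
d^4_{0,1}: k∈[1..4] ⇒ +0.660853 -0.107177 +0.002897 -0.000013 = +0.556560;  D = -0.062309+0.553061i
d^4_{1,1}: k∈[0..3] ⇒ +0.898809 -0.364421 +0.019701 -0.000178 = +0.553911;  D = +0.290707+0.471495i
d^4_{2,1}: k∈[0..2] ⇒ -0.626940 +0.084731 -0.001527 = -0.543736;  D = -0.510099-0.188276i
d^4_{3,1}: k∈[0..1] ⇒ +0.192833 -0.008687 = +0.184146;  D = +0.175306-0.056371i
d^4_{4,1}: single k=0 term ⇒ -0.029890;  D = -0.016753+0.024754i
Y_4^{m'}(θ=2.5062,φ=1.2691) and Σ D·Y over m':
  (-0.0003-0.0008i)·(+0.0195+0.0513i)  (-0.0073-0.0044i)·(+0.1656-0.1301i)  (-0.0538+0.0070i)·(-0.3429-0.2363i)  (-0.1567+0.1594i)·(-0.1030+0.3311i)  (-0.0623+0.5531i)·(-0.1848+0.0000i)  (+0.2907+0.4715i)·(+0.1030+0.3311i)  (-0.5101-0.1883i)·(-0.3429+0.2363i)  (+0.1753-0.0564i)·(-0.1656-0.1301i)  (-0.0168+0.0248i)·(+0.0195-0.0513i)
Y_4^1(R⁻¹ n̂) = +0.051065-0.083274i

Re=0.0511 Im=-0.0833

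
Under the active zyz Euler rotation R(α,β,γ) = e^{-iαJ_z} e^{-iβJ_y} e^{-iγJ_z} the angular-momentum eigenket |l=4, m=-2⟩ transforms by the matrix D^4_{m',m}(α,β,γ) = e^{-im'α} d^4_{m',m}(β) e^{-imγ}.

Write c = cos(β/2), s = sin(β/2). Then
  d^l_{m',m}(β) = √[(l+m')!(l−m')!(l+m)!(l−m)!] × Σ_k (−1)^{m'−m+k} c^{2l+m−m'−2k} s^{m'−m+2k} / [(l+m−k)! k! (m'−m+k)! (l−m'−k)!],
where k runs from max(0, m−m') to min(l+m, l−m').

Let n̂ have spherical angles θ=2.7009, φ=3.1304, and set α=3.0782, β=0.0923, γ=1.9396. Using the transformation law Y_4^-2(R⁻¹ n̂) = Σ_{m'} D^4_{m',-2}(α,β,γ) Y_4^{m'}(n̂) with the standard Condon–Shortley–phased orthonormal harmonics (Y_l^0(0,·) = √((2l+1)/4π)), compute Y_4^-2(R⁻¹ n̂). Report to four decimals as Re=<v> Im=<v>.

Need the full column D^4_{m',-2} for m'=−4..4 at α=3.0782, β=0.0923, γ=1.9396.
cos(β/2)=0.998935, sin(β/2)=0.046134
d^4_{-4,-2}: single k=2 term ⇒ +0.011190;  D = -0.009905-0.005207i
d^4_{-3,-2}: k∈[1..2] ⇒ +0.171334 -0.001096 = +0.170237;  D = +0.145360+0.088608i
d^4_{-2,-2}: k∈[0..2] ⇒ +0.991514 -0.025377 +0.000068 = +0.966205;  D = -0.791492-0.554158i
d^4_{-1,-2}: k∈[0..2] ⇒ -0.194274 +0.002072 -0.000003 = -0.192205;  D = -0.150150-0.119991i
d^4_{0,-2}: k∈[0..2] ⇒ +0.020062 -0.000114 +0.000000 = +0.019948;  D = -0.014763-0.013416i
d^4_{1,-2}: k∈[0..2] ⇒ -0.001381 +0.000004 -0.000000 = -0.001377;  D = -0.000958-0.000989i
d^4_{2,-2}: k∈[0..2] ⇒ +0.000068 -0.000000 +0.000000 = +0.000068;  D = -0.000044-0.000051i
d^4_{3,-2}: k∈[0..1] ⇒ -0.000002 +0.000000 = -0.000002;  D = -0.000001-0.000002i
d^4_{4,-2}: single k=0 term ⇒ +0.000000;  D = -0.000000-0.000000i
Y_4^{m'}(θ=2.7009,φ=3.1304) and Σ D·Y over m':
  (-0.0099-0.0052i)·(+0.0146+0.0007i)  (+0.1454+0.0886i)·(+0.0878+0.0029i)  (-0.7915-0.5542i)·(+0.2876+0.0064i)  (-0.1502-0.1200i)·(+0.4976+0.0056i)  (-0.0148-0.0134i)·(+0.1989+0.0000i)  (-0.0010-0.0010i)·(-0.4976+0.0056i)  (-0.0000-0.0001i)·(+0.2876-0.0064i)  (-0.0000-0.0000i)·(-0.0878+0.0029i)  (-0.0000-0.0000i)·(+0.0146-0.0007i)
Y_4^-2(R⁻¹ n̂) = -0.288224-0.219090i

Re=-0.2882 Im=-0.2191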